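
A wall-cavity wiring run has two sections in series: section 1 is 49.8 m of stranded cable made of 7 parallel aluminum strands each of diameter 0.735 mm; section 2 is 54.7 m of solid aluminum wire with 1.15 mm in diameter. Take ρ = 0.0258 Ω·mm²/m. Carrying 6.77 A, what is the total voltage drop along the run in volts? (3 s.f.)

12.1 V

ρ = 0.0258 Ω·mm²/m = 2.58×10^-8 Ω·m
Section 1: A_strand = π(3.6750e-04)² = 4.243e-07 m²; R₁ = ρL/(N·A_s) = (2.58×10^-8)(49.8)/(7×4.243e-07) = 0.4326 Ω
Section 2: A = π(d/2)² = π(5.7500e-04 m)² = 1.039e-06 m²
R₂ = (2.58×10^-8)(54.7)/(1.039e-06) = 1.359 Ω
R = R₁ + R₂ = 1.791 Ω
V = IR = 6.77 × 1.791 = 12.1 V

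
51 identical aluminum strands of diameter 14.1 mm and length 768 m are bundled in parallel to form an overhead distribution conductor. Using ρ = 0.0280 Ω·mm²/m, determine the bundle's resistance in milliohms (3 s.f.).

ρ = 0.0280 Ω·mm²/m = 2.80×10^-8 Ω·m
A_strand = π(7.0500e-03 m)² = 1.561e-04 m²
R_strand = ρL/A = (2.80×10^-8)(768)/(1.561e-04) = 0.1377 Ω
R_total = R_strand/N = 0.1377/51 = 2.70 mΩ

2.70 mΩ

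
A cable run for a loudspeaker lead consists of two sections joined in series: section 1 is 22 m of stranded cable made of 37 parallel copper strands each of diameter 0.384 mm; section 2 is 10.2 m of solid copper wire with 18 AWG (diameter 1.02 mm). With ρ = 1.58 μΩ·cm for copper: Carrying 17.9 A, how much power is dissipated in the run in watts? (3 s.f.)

ρ = 1.58 μΩ·cm = 1.58×10^-8 Ω·m
Section 1: A_strand = π(1.9200e-04)² = 1.158e-07 m²; R₁ = ρL/(N·A_s) = (1.58×10^-8)(22)/(37×1.158e-07) = 0.08112 Ω
Section 2: A = π(1.02/2 mm)² = π(5.1000e-04 m)² = 8.171e-07 m²
R₂ = (1.58×10^-8)(10.2)/(8.171e-07) = 0.1972 Ω
R = R₁ + R₂ = 0.2783 Ω
P = I²R = (17.9)² × 0.2783 = 89.2 W

89.2 W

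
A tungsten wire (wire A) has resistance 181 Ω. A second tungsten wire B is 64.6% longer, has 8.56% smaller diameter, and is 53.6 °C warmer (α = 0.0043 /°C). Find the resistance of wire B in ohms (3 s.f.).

R ∝ ρL/d² with ρ ∝ (1+αΔT), so R_B/R_A = (1 + 64.6/100) × (1 − 8.56/100)⁻² × (1 + 0.0043×53.6)
= 1.646 × 1.196 × 1.23 = 2.422
R_B = 2.422 × 181 = 438 Ω

438 Ω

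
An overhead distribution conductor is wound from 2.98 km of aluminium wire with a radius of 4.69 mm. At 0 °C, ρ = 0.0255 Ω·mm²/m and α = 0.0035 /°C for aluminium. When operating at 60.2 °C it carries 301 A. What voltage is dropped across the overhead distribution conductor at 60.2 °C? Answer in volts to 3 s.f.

ρ = 0.0255 Ω·mm²/m = 2.55×10^-8 Ω·m
A = πr² = π(4.6900e-03 m)² = 6.910e-05 m²
R₍0₎ = ρL/A = (2.55×10^-8)(2980)/(6.910e-05) = 1.1 Ω
R₍60.2₎ = R₍0₎(1 + αΔT) = 1.1 × (1 + 0.0035×60.2) = 1.331 Ω
V = IR = 301 × 1.331 = 401 V

401 V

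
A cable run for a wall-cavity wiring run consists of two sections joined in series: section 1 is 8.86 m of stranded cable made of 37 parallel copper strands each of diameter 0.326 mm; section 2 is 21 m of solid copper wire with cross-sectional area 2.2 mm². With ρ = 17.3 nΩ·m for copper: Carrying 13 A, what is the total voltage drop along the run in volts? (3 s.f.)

2.79 V

ρ = 17.3 nΩ·m = 1.73×10^-8 Ω·m
Section 1: A_strand = π(1.6300e-04)² = 8.347e-08 m²; R₁ = ρL/(N·A_s) = (1.73×10^-8)(8.86)/(37×8.347e-08) = 0.04963 Ω
Section 2: A = 2.2 mm² = 2.200e-06 m²
R₂ = (1.73×10^-8)(21)/(2.200e-06) = 0.1651 Ω
R = R₁ + R₂ = 0.2148 Ω
V = IR = 13 × 0.2148 = 2.79 V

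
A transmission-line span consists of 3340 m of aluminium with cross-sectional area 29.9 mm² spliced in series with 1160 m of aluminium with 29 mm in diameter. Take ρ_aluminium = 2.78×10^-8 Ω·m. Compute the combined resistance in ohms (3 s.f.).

3.15 Ω

Segment 1: A = 29.9 mm² = 2.990e-05 m²
R₁ = ρL/A = (2.78×10^-8)(3340)/(2.990e-05) = 3.105 Ω
Segment 2: A = π(d/2)² = π(1.4500e-02 m)² = 6.605e-04 m²
R₂ = (2.78×10^-8)(1160)/(6.605e-04) = 0.04882 Ω
R = R₁ + R₂ = 3.15 Ω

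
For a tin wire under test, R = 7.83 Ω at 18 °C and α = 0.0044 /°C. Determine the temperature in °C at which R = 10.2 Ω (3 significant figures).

86.8 °C

R = R₀(1 + α(T − T₀)) ⇒ T = T₀ + (R/R₀ − 1)/α
T = 18 + (10.2/7.83 − 1)/0.0044 = 18 + (0.3027)/0.0044 = 86.8 °C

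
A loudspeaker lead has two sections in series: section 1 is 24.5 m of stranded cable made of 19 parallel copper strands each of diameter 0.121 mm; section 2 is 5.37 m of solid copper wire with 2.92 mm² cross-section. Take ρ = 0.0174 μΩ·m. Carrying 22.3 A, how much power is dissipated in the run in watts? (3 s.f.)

ρ = 0.0174 μΩ·m = 1.74×10^-8 Ω·m
Section 1: A_strand = π(6.0500e-05)² = 1.150e-08 m²; R₁ = ρL/(N·A_s) = (1.74×10^-8)(24.5)/(19×1.150e-08) = 1.951 Ω
Section 2: A = 2.92 mm² = 2.920e-06 m²
R₂ = (1.74×10^-8)(5.37)/(2.920e-06) = 0.032 Ω
R = R₁ + R₂ = 1.983 Ω
P = I²R = (22.3)² × 1.983 = 986 W

986 W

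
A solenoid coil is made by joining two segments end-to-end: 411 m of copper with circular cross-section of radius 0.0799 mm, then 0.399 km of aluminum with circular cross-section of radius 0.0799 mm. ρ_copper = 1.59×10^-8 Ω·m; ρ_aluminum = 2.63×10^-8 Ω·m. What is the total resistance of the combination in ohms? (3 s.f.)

Segment 1: A = πr² = π(7.9900e-05 m)² = 2.006e-08 m²
R₁ = ρL/A = (1.59×10^-8)(411)/(2.006e-08) = 325.8 Ω
R₂ = (2.63×10^-8)(399)/(2.006e-08) = 523.2 Ω
R = R₁ + R₂ = 849 Ω

849 Ω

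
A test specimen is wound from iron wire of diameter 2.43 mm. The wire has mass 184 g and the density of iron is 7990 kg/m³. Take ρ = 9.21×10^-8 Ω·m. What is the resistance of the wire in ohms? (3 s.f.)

A = π(d/2)² = π(1.2150e-03 m)² = 4.6377e-06 m²
L = m/(density·A) = 0.184/(7990×4.6377e-06) = 4.966 m
R = ρL/A = (9.21×10^-8)(4.966)/(4.6377e-06) = 0.0986 Ω

0.0986 Ω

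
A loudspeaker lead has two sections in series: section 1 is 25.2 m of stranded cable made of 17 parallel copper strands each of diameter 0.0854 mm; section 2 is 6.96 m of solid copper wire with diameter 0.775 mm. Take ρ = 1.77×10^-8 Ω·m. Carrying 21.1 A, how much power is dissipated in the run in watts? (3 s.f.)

2160 W

Section 1: A_strand = π(4.2700e-05)² = 5.728e-09 m²; R₁ = ρL/(N·A_s) = (1.77×10^-8)(25.2)/(17×5.728e-09) = 4.581 Ω
Section 2: A = π(d/2)² = π(3.8750e-04 m)² = 4.717e-07 m²
R₂ = (1.77×10^-8)(6.96)/(4.717e-07) = 0.2611 Ω
R = R₁ + R₂ = 4.842 Ω
P = I²R = (21.1)² × 4.842 = 2160 W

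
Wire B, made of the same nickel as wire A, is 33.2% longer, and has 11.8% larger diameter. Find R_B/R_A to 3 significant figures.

R ∝ L/d², so R_B/R_A = (1 + 33.2/100) × (1 + 11.8/100)⁻²
= 1.332 × 0.8001 = 1.07

1.07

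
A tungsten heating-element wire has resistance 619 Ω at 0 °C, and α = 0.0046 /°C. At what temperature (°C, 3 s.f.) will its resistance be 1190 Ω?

201 °C

R = R₀(1 + α(T − T₀)) ⇒ T = T₀ + (R/R₀ − 1)/α
T = 0 + (1190/619 − 1)/0.0046 = 0 + (0.9225)/0.0046 = 201 °C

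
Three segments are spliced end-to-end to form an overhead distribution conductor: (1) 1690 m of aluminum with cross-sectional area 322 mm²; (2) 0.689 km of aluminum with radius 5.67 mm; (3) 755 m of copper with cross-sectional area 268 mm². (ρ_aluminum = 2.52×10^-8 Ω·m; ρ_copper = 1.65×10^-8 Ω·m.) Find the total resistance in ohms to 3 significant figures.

0.351 Ω

Seg 1: A = 322 mm² = 3.220e-04 m²
R_1 = (2.52×10^-8)(1690)/(3.220e-04) = 0.1323 Ω
Seg 2: A = πr² = π(5.6700e-03 m)² = 1.010e-04 m²
R_2 = (2.52×10^-8)(689)/(1.010e-04) = 0.1719 Ω
Seg 3: A = 268 mm² = 2.680e-04 m²
R_3 = (1.65×10^-8)(755)/(2.680e-04) = 0.04648 Ω
R_total = R_1 + R_2 + R_3 = 0.351 Ω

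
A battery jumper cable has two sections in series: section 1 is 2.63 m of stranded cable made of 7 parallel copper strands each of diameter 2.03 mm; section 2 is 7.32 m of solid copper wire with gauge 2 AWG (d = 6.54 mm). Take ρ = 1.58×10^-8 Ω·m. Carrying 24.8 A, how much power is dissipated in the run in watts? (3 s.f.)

Section 1: A_strand = π(1.0150e-03)² = 3.237e-06 m²; R₁ = ρL/(N·A_s) = (1.58×10^-8)(2.63)/(7×3.237e-06) = 0.001834 Ω
Section 2: A = π(6.54/2 mm)² = π(3.2700e-03 m)² = 3.359e-05 m²
R₂ = (1.58×10^-8)(7.32)/(3.359e-05) = 0.003443 Ω
R = R₁ + R₂ = 0.005277 Ω
P = I²R = (24.8)² × 0.005277 = 3.25 W

3.25 W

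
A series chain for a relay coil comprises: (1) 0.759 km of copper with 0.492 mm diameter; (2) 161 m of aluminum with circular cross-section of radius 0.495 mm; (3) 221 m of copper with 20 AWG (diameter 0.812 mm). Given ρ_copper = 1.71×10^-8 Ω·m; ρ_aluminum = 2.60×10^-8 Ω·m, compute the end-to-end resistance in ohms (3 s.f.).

81.0 Ω

Seg 1: A = π(d/2)² = π(2.4600e-04 m)² = 1.901e-07 m²
R_1 = (1.71×10^-8)(759)/(1.901e-07) = 68.27 Ω
Seg 2: A = πr² = π(4.9500e-04 m)² = 7.698e-07 m²
R_2 = (2.60×10^-8)(161)/(7.698e-07) = 5.438 Ω
Seg 3: A = π(0.812/2 mm)² = π(4.0600e-04 m)² = 5.178e-07 m²
R_3 = (1.71×10^-8)(221)/(5.178e-07) = 7.298 Ω
R_total = R_1 + R_2 + R_3 = 81.0 Ω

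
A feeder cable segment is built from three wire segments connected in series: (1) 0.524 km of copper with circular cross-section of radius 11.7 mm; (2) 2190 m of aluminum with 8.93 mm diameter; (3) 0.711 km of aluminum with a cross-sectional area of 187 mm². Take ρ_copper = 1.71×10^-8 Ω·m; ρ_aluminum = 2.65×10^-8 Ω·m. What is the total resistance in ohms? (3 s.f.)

Seg 1: A = πr² = π(1.1700e-02 m)² = 4.301e-04 m²
R_1 = (1.71×10^-8)(524)/(4.301e-04) = 0.02084 Ω
Seg 2: A = π(d/2)² = π(4.4650e-03 m)² = 6.263e-05 m²
R_2 = (2.65×10^-8)(2190)/(6.263e-05) = 0.9266 Ω
Seg 3: A = 187 mm² = 1.870e-04 m²
R_3 = (2.65×10^-8)(711)/(1.870e-04) = 0.1008 Ω
R_total = R_1 + R_2 + R_3 = 1.05 Ω

1.05 Ω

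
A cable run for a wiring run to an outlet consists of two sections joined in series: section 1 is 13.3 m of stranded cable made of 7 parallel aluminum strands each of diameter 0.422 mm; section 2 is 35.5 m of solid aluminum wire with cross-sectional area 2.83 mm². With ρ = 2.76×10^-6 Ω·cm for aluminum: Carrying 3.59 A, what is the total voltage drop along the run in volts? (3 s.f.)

2.59 V

ρ = 2.76×10^-6 Ω·cm = 2.76×10^-8 Ω·m
Section 1: A_strand = π(2.1100e-04)² = 1.399e-07 m²; R₁ = ρL/(N·A_s) = (2.76×10^-8)(13.3)/(7×1.399e-07) = 0.3749 Ω
Section 2: A = 2.83 mm² = 2.830e-06 m²
R₂ = (2.76×10^-8)(35.5)/(2.830e-06) = 0.3462 Ω
R = R₁ + R₂ = 0.7211 Ω
V = IR = 3.59 × 0.7211 = 2.59 V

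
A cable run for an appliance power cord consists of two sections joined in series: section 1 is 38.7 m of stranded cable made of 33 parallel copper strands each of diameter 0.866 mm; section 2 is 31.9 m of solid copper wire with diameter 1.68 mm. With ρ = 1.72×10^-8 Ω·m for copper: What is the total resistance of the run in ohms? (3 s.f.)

Section 1: A_strand = π(4.3300e-04)² = 5.890e-07 m²; R₁ = ρL/(N·A_s) = (1.72×10^-8)(38.7)/(33×5.890e-07) = 0.03425 Ω
Section 2: A = π(d/2)² = π(8.4000e-04 m)² = 2.217e-06 m²
R₂ = (1.72×10^-8)(31.9)/(2.217e-06) = 0.2475 Ω
R = R₁ + R₂ = 0.282 Ω

0.282 Ω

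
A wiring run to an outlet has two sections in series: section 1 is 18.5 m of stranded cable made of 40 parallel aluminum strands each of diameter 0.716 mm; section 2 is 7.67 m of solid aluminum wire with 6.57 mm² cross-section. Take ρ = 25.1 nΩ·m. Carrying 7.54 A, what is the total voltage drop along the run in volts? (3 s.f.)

0.438 V

ρ = 25.1 nΩ·m = 2.51×10^-8 Ω·m
Section 1: A_strand = π(3.5800e-04)² = 4.026e-07 m²; R₁ = ρL/(N·A_s) = (2.51×10^-8)(18.5)/(40×4.026e-07) = 0.02883 Ω
Section 2: A = 6.57 mm² = 6.570e-06 m²
R₂ = (2.51×10^-8)(7.67)/(6.570e-06) = 0.0293 Ω
R = R₁ + R₂ = 0.05813 Ω
V = IR = 7.54 × 0.05813 = 0.438 V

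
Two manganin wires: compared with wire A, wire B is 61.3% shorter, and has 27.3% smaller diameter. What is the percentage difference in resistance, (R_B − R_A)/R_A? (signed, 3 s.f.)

R ∝ L/d², so R_B/R_A = (1 − 61.3/100) × (1 − 27.3/100)⁻²
= 0.387 × 1.892 = 0.7322
(R_B − R_A)/R_A = 0.7322 − 1 = -26.8%

-26.8%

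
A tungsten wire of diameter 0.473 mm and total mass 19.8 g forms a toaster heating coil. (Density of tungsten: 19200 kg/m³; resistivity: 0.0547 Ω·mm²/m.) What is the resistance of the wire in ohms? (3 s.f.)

ρ = 0.0547 Ω·mm²/m = 5.47×10^-8 Ω·m
A = π(d/2)² = π(2.3650e-04 m)² = 1.7572e-07 m²
L = m/(density·A) = 0.0198/(19200×1.7572e-07) = 5.869 m
R = ρL/A = (5.47×10^-8)(5.869)/(1.7572e-07) = 1.83 Ω

1.83 Ω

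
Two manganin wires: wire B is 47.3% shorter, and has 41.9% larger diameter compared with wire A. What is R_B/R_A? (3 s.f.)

0.262

R ∝ L/d², so R_B/R_A = (1 − 47.3/100) × (1 + 41.9/100)⁻²
= 0.527 × 0.4966 = 0.262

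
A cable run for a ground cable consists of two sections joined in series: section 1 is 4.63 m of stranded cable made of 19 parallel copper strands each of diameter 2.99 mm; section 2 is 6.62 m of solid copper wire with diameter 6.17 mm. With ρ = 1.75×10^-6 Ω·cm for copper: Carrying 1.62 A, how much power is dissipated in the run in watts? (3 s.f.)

ρ = 1.75×10^-6 Ω·cm = 1.75×10^-8 Ω·m
Section 1: A_strand = π(1.4950e-03)² = 7.022e-06 m²; R₁ = ρL/(N·A_s) = (1.75×10^-8)(4.63)/(19×7.022e-06) = 6.073×10^-4 Ω
Section 2: A = π(d/2)² = π(3.0850e-03 m)² = 2.990e-05 m²
R₂ = (1.75×10^-8)(6.62)/(2.990e-05) = 0.003875 Ω
R = R₁ + R₂ = 0.004482 Ω
P = I²R = (1.62)² × 0.004482 = 0.0118 W

0.0118 W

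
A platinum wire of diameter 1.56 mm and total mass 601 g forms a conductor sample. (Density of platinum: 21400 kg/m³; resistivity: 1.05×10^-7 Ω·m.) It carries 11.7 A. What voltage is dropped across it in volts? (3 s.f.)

9.44 V

A = π(d/2)² = π(7.8000e-04 m)² = 1.9113e-06 m²
L = m/(density·A) = 0.601/(21400×1.9113e-06) = 14.69 m
R = ρL/A = (1.05×10^-7)(14.69)/(1.9113e-06) = 0.8072 Ω
V = IR = 11.7 × 0.8072 = 9.44 V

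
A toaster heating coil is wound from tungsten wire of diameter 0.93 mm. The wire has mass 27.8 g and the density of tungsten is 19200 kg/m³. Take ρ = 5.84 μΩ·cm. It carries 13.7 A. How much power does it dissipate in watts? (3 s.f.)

ρ = 5.84 μΩ·cm = 5.84×10^-8 Ω·m
A = π(d/2)² = π(4.6500e-04 m)² = 6.7929e-07 m²
L = m/(density·A) = 0.0278/(19200×6.7929e-07) = 2.132 m
R = ρL/A = (5.84×10^-8)(2.132)/(6.7929e-07) = 0.1833 Ω
P = I²R = (13.7)² × 0.1833 = 34.4 W

34.4 W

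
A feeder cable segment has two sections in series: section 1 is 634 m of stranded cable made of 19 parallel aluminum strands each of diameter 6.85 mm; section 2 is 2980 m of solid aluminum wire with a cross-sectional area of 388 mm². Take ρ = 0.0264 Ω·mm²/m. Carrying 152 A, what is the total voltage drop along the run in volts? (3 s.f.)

ρ = 0.0264 Ω·mm²/m = 2.64×10^-8 Ω·m
Section 1: A_strand = π(3.4250e-03)² = 3.685e-05 m²; R₁ = ρL/(N·A_s) = (2.64×10^-8)(634)/(19×3.685e-05) = 0.0239 Ω
Section 2: A = 388 mm² = 3.880e-04 m²
R₂ = (2.64×10^-8)(2980)/(3.880e-04) = 0.2028 Ω
R = R₁ + R₂ = 0.2267 Ω
V = IR = 152 × 0.2267 = 34.5 V

34.5 V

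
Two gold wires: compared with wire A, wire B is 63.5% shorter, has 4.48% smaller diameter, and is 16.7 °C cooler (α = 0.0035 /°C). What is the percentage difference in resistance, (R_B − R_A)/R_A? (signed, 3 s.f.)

R ∝ ρL/d² with ρ ∝ (1+αΔT), so R_B/R_A = (1 − 63.5/100) × (1 − 4.48/100)⁻² × (1 − 0.0035×16.7)
= 0.365 × 1.096 × 0.9415 = 0.3767
(R_B − R_A)/R_A = 0.3767 − 1 = -62.3%

-62.3%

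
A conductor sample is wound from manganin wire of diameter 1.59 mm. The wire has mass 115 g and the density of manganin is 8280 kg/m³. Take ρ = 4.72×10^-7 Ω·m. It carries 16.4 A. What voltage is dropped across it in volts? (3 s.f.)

27.3 V

A = π(d/2)² = π(7.9500e-04 m)² = 1.9856e-06 m²
L = m/(density·A) = 0.115/(8280×1.9856e-06) = 6.995 m
R = ρL/A = (4.72×10^-7)(6.995)/(1.9856e-06) = 1.663 Ω
V = IR = 16.4 × 1.663 = 27.3 V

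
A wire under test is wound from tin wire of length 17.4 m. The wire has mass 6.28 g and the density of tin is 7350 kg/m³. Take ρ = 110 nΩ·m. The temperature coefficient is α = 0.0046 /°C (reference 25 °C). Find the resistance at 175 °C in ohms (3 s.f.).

65.9 Ω

ρ = 110 nΩ·m = 1.10×10^-7 Ω·m
A = m/(density·L) = 0.00628/(7350×17.4) = 4.9105e-08 m²
R = ρL/A = (1.10×10^-7)(17.4)/(4.9105e-08) = 38.98 Ω
R(175 °C) = 38.98 × (1 + 0.0046×150) = 65.9 Ω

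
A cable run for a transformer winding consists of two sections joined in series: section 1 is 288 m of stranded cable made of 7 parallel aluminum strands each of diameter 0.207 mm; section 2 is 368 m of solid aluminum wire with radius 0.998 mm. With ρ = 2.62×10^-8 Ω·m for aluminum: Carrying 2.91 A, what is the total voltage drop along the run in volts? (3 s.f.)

Section 1: A_strand = π(1.0350e-04)² = 3.365e-08 m²; R₁ = ρL/(N·A_s) = (2.62×10^-8)(288)/(7×3.365e-08) = 32.03 Ω
Section 2: A = πr² = π(9.9800e-04 m)² = 3.129e-06 m²
R₂ = (2.62×10^-8)(368)/(3.129e-06) = 3.081 Ω
R = R₁ + R₂ = 35.11 Ω
V = IR = 2.91 × 35.11 = 102 V

102 V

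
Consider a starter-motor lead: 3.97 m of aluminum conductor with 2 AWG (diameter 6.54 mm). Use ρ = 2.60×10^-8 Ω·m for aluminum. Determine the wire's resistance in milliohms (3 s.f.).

A = π(6.54/2 mm)² = π(3.2700e-03 m)² = 3.359e-05 m²
R = ρL/A = (2.60×10^-8)(3.97 m)/(3.359e-05 m²) = 3.07 mΩ

3.07 mΩ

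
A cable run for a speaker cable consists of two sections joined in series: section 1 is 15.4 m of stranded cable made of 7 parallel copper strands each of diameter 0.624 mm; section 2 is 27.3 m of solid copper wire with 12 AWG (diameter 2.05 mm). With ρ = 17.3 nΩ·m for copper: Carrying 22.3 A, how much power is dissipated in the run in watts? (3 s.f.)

133 W

ρ = 17.3 nΩ·m = 1.73×10^-8 Ω·m
Section 1: A_strand = π(3.1200e-04)² = 3.058e-07 m²; R₁ = ρL/(N·A_s) = (1.73×10^-8)(15.4)/(7×3.058e-07) = 0.1245 Ω
Section 2: A = π(2.05/2 mm)² = π(1.0250e-03 m)² = 3.301e-06 m²
R₂ = (1.73×10^-8)(27.3)/(3.301e-06) = 0.1431 Ω
R = R₁ + R₂ = 0.2675 Ω
P = I²R = (22.3)² × 0.2675 = 133 W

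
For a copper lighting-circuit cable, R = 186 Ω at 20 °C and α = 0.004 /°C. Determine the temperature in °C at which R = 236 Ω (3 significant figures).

R = R₀(1 + α(T − T₀)) ⇒ T = T₀ + (R/R₀ − 1)/α
T = 20 + (236/186 − 1)/0.004 = 20 + (0.2688)/0.004 = 87.2 °C

87.2 °C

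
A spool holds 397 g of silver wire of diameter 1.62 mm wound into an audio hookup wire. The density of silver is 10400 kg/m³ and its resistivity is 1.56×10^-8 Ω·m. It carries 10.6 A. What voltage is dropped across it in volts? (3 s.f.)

A = π(d/2)² = π(8.1000e-04 m)² = 2.0612e-06 m²
L = m/(density·A) = 0.397/(10400×2.0612e-06) = 18.52 m
R = ρL/A = (1.56×10^-8)(18.52)/(2.0612e-06) = 0.1402 Ω
V = IR = 10.6 × 0.1402 = 1.49 V

1.49 V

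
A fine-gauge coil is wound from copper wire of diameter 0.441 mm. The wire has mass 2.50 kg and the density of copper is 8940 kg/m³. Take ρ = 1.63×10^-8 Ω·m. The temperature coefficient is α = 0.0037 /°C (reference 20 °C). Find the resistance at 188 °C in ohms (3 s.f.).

A = π(d/2)² = π(2.2050e-04 m)² = 1.5275e-07 m²
L = m/(density·A) = 2.5/(8940×1.5275e-07) = 1831 m
R = ρL/A = (1.63×10^-8)(1831)/(1.5275e-07) = 195.4 Ω
R(188 °C) = 195.4 × (1 + 0.0037×168) = 317 Ω

317 Ω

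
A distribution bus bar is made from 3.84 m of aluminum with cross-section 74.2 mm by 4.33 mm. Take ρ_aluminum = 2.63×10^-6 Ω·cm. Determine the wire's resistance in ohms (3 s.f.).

3.14×10^-4 Ω

ρ = 2.63×10^-6 Ω·cm = 2.63×10^-8 Ω·m
A = 74.2 × 4.33 mm² = 321 mm² = 3.213e-04 m²
R = ρL/A = (2.63×10^-8)(3.84 m)/(3.213e-04 m²) = 3.14×10^-4 Ω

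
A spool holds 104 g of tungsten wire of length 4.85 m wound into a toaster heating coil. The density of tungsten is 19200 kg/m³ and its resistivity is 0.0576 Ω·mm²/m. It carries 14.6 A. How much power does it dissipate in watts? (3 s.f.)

53.3 W

ρ = 0.0576 Ω·mm²/m = 5.76×10^-8 Ω·m
A = m/(density·L) = 0.104/(19200×4.85) = 1.1168e-06 m²
R = ρL/A = (5.76×10^-8)(4.85)/(1.1168e-06) = 0.2501 Ω
P = I²R = (14.6)² × 0.2501 = 53.3 W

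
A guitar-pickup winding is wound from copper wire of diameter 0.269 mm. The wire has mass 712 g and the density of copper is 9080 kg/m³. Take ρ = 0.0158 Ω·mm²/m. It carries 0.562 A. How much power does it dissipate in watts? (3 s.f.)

ρ = 0.0158 Ω·mm²/m = 1.58×10^-8 Ω·m
A = π(d/2)² = π(1.3450e-04 m)² = 5.6832e-08 m²
L = m/(density·A) = 0.712/(9080×5.6832e-08) = 1380 m
R = ρL/A = (1.58×10^-8)(1380)/(5.6832e-08) = 383.6 Ω
P = I²R = (0.562)² × 383.6 = 121 W

121 W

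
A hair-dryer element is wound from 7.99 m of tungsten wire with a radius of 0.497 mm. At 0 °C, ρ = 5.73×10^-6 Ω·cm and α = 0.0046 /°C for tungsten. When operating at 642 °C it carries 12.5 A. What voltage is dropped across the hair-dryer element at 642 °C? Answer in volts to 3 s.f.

29.2 V

ρ = 5.73×10^-6 Ω·cm = 5.73×10^-8 Ω·m
A = πr² = π(4.9700e-04 m)² = 7.760e-07 m²
R₍0₎ = ρL/A = (5.73×10^-8)(7.99)/(7.760e-07) = 0.59 Ω
R₍642₎ = R₍0₎(1 + αΔT) = 0.59 × (1 + 0.0046×642) = 2.332 Ω
V = IR = 12.5 × 2.332 = 29.2 V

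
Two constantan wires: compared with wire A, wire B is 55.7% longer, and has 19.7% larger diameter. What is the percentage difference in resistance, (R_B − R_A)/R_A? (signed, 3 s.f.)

8.67%

R ∝ L/d², so R_B/R_A = (1 + 55.7/100) × (1 + 19.7/100)⁻²
= 1.557 × 0.6979 = 1.087
(R_B − R_A)/R_A = 1.087 − 1 = 8.67%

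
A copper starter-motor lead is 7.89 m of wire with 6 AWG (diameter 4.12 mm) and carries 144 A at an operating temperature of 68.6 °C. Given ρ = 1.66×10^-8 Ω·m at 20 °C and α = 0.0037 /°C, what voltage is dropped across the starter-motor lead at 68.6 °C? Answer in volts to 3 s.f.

A = π(4.12/2 mm)² = π(2.0600e-03 m)² = 1.333e-05 m²
R₍20₎ = ρL/A = (1.66×10^-8)(7.89)/(1.333e-05) = 0.009824 Ω
R₍68.6₎ = R₍20₎(1 + αΔT) = 0.009824 × (1 + 0.0037×48.6) = 0.01159 Ω
V = IR = 144 × 0.01159 = 1.67 V

1.67 V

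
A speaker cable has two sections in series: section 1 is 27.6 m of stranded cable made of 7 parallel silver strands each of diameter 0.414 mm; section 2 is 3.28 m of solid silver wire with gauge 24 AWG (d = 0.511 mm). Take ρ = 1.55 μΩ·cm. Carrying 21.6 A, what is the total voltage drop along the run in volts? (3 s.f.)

15.2 V

ρ = 1.55 μΩ·cm = 1.55×10^-8 Ω·m
Section 1: A_strand = π(2.0700e-04)² = 1.346e-07 m²; R₁ = ρL/(N·A_s) = (1.55×10^-8)(27.6)/(7×1.346e-07) = 0.454 Ω
Section 2: A = π(0.511/2 mm)² = π(2.5550e-04 m)² = 2.051e-07 m²
R₂ = (1.55×10^-8)(3.28)/(2.051e-07) = 0.2479 Ω
R = R₁ + R₂ = 0.7019 Ω
V = IR = 21.6 × 0.7019 = 15.2 V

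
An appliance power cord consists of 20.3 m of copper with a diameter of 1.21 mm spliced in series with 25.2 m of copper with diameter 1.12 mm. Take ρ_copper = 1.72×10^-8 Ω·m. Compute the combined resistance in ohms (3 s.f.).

0.744 Ω

Segment 1: A = π(d/2)² = π(6.0500e-04 m)² = 1.150e-06 m²
R₁ = ρL/A = (1.72×10^-8)(20.3)/(1.150e-06) = 0.3036 Ω
Segment 2: A = π(d/2)² = π(5.6000e-04 m)² = 9.852e-07 m²
R₂ = (1.72×10^-8)(25.2)/(9.852e-07) = 0.4399 Ω
R = R₁ + R₂ = 0.744 Ω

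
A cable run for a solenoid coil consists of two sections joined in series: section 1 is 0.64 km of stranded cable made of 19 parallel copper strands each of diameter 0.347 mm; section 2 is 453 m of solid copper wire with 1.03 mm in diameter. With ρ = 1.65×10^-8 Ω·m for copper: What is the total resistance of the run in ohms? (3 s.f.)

Section 1: A_strand = π(1.7350e-04)² = 9.457e-08 m²; R₁ = ρL/(N·A_s) = (1.65×10^-8)(640)/(19×9.457e-08) = 5.877 Ω
Section 2: A = π(d/2)² = π(5.1500e-04 m)² = 8.332e-07 m²
R₂ = (1.65×10^-8)(453)/(8.332e-07) = 8.971 Ω
R = R₁ + R₂ = 14.8 Ω

14.8 Ω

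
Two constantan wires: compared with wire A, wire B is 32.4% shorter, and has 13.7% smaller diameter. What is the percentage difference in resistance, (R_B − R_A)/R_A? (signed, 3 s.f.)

R ∝ L/d², so R_B/R_A = (1 − 32.4/100) × (1 − 13.7/100)⁻²
= 0.676 × 1.343 = 0.9077
(R_B − R_A)/R_A = 0.9077 − 1 = -9.23%

-9.23%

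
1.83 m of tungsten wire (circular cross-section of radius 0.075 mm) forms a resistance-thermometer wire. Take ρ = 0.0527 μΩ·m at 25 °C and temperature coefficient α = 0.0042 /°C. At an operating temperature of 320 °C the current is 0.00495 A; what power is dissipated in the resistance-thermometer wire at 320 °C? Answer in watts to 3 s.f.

ρ = 0.0527 μΩ·m = 5.27×10^-8 Ω·m
A = πr² = π(7.5000e-05 m)² = 1.767e-08 m²
R₍25₎ = ρL/A = (5.27×10^-8)(1.83)/(1.767e-08) = 5.457 Ω
R₍320₎ = R₍25₎(1 + αΔT) = 5.457 × (1 + 0.0042×295) = 12.22 Ω
P = I²R = (0.00495)² × 12.22 = 2.99×10^-4 W

2.99×10^-4 W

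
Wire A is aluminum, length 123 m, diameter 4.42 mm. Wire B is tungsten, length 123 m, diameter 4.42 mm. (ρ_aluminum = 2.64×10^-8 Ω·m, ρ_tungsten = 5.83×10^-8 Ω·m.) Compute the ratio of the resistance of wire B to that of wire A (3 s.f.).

2.21

R ∝ ρL/d², so R_B/R_A = (ρ_B/ρ_A)
= (5.83×10^-8/2.64×10^-8) = 2.21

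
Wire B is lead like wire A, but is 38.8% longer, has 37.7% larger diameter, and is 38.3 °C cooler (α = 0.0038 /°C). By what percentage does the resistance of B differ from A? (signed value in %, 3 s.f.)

-37.5%

R ∝ ρL/d² with ρ ∝ (1+αΔT), so R_B/R_A = (1 + 38.8/100) × (1 + 37.7/100)⁻² × (1 − 0.0038×38.3)
= 1.388 × 0.5274 × 0.8545 = 0.6255
(R_B − R_A)/R_A = 0.6255 − 1 = -37.5%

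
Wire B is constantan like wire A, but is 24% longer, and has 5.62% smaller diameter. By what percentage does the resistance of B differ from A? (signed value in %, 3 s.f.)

R ∝ L/d², so R_B/R_A = (1 + 24/100) × (1 − 5.62/100)⁻²
= 1.24 × 1.123 = 1.392
(R_B − R_A)/R_A = 1.392 − 1 = 39.2%

39.2%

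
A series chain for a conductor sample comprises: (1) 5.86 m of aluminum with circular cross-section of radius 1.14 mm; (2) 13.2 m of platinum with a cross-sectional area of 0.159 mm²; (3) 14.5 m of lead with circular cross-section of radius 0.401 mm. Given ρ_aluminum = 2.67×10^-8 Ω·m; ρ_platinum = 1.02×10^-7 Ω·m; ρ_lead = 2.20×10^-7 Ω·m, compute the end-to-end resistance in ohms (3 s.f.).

Seg 1: A = πr² = π(1.1400e-03 m)² = 4.083e-06 m²
R_1 = (2.67×10^-8)(5.86)/(4.083e-06) = 0.03832 Ω
Seg 2: A = 0.159 mm² = 1.590e-07 m²
R_2 = (1.02×10^-7)(13.2)/(1.590e-07) = 8.468 Ω
Seg 3: A = πr² = π(4.0100e-04 m)² = 5.052e-07 m²
R_3 = (2.20×10^-7)(14.5)/(5.052e-07) = 6.315 Ω
R_total = R_1 + R_2 + R_3 = 14.8 Ω

14.8 Ω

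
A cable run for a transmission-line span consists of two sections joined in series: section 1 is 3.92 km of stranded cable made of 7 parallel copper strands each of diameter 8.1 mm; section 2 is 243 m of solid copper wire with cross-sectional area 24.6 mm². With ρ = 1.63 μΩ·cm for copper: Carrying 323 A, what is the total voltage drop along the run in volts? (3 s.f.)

ρ = 1.63 μΩ·cm = 1.63×10^-8 Ω·m
Section 1: A_strand = π(4.0500e-03)² = 5.153e-05 m²; R₁ = ρL/(N·A_s) = (1.63×10^-8)(3920)/(7×5.153e-05) = 0.1771 Ω
Section 2: A = 24.6 mm² = 2.460e-05 m²
R₂ = (1.63×10^-8)(243)/(2.460e-05) = 0.161 Ω
R = R₁ + R₂ = 0.3382 Ω
V = IR = 323 × 0.3382 = 109 V

109 V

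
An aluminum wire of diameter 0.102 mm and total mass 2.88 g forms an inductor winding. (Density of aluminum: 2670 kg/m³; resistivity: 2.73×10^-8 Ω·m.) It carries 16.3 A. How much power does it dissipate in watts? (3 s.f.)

A = π(d/2)² = π(5.1000e-05 m)² = 8.1713e-09 m²
L = m/(density·A) = 0.00288/(2670×8.1713e-09) = 132 m
R = ρL/A = (2.73×10^-8)(132)/(8.1713e-09) = 441 Ω
P = I²R = (16.3)² × 441 = 1.17×10^5 W

1.17×10^5 W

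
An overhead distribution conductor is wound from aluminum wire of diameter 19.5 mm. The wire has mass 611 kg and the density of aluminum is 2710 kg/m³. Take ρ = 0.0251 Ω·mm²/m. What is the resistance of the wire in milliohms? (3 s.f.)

ρ = 0.0251 Ω·mm²/m = 2.51×10^-8 Ω·m
A = π(d/2)² = π(9.7500e-03 m)² = 2.9865e-04 m²
L = m/(density·A) = 611/(2710×2.9865e-04) = 754.9 m
R = ρL/A = (2.51×10^-8)(754.9)/(2.9865e-04) = 63.4 mΩ

63.4 mΩ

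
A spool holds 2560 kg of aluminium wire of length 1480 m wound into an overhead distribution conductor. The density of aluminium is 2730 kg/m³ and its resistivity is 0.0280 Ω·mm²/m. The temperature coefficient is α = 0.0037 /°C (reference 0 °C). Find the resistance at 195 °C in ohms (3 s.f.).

0.113 Ω

ρ = 0.0280 Ω·mm²/m = 2.80×10^-8 Ω·m
A = m/(density·L) = 2560/(2730×1480) = 6.3360e-04 m²
R = ρL/A = (2.80×10^-8)(1480)/(6.3360e-04) = 0.0654 Ω
R(195 °C) = 0.0654 × (1 + 0.0037×195) = 0.113 Ω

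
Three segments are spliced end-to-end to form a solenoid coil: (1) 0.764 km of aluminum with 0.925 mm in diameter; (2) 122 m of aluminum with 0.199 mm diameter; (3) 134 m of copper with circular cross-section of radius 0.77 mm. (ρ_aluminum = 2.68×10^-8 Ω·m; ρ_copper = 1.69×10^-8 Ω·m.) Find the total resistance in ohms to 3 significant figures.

137 Ω

Seg 1: A = π(d/2)² = π(4.6250e-04 m)² = 6.720e-07 m²
R_1 = (2.68×10^-8)(764)/(6.720e-07) = 30.47 Ω
Seg 2: A = π(d/2)² = π(9.9500e-05 m)² = 3.110e-08 m²
R_2 = (2.68×10^-8)(122)/(3.110e-08) = 105.1 Ω
Seg 3: A = πr² = π(7.7000e-04 m)² = 1.863e-06 m²
R_3 = (1.69×10^-8)(134)/(1.863e-06) = 1.216 Ω
R_total = R_1 + R_2 + R_3 = 137 Ω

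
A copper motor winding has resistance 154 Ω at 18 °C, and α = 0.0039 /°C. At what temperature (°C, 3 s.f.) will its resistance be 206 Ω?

105 °C

R = R₀(1 + α(T − T₀)) ⇒ T = T₀ + (R/R₀ − 1)/α
T = 18 + (206/154 − 1)/0.0039 = 18 + (0.3377)/0.0039 = 105 °C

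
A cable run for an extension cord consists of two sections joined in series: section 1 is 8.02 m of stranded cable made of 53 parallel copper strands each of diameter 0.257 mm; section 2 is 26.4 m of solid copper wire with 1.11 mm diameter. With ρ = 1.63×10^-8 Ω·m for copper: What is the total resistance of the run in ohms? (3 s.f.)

0.492 Ω

Section 1: A_strand = π(1.2850e-04)² = 5.187e-08 m²; R₁ = ρL/(N·A_s) = (1.63×10^-8)(8.02)/(53×5.187e-08) = 0.04755 Ω
Section 2: A = π(d/2)² = π(5.5500e-04 m)² = 9.677e-07 m²
R₂ = (1.63×10^-8)(26.4)/(9.677e-07) = 0.4447 Ω
R = R₁ + R₂ = 0.492 Ω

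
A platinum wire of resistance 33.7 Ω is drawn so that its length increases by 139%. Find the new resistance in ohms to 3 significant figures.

k = 1 + 139/100 = 2.39; volume constant ⇒ A' = A/k, so R' = k²R.
R' = 5.712 × 33.7 = 192 Ω

192 Ω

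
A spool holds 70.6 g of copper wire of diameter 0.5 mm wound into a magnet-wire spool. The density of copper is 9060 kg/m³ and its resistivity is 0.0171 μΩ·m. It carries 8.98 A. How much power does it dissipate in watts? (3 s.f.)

279 W

ρ = 0.0171 μΩ·m = 1.71×10^-8 Ω·m
A = π(d/2)² = π(2.5000e-04 m)² = 1.9635e-07 m²
L = m/(density·A) = 0.0706/(9060×1.9635e-07) = 39.69 m
R = ρL/A = (1.71×10^-8)(39.69)/(1.9635e-07) = 3.456 Ω
P = I²R = (8.98)² × 3.456 = 279 W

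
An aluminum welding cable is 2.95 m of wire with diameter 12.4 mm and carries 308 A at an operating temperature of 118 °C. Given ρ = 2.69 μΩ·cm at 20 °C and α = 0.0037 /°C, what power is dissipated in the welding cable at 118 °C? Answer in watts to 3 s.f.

ρ = 2.69 μΩ·cm = 2.69×10^-8 Ω·m
A = π(d/2)² = π(6.2000e-03 m)² = 1.208e-04 m²
R₍20₎ = ρL/A = (2.69×10^-8)(2.95)/(1.208e-04) = 6.571×10^-4 Ω
R₍118₎ = R₍20₎(1 + αΔT) = 6.571×10^-4 × (1 + 0.0037×98) = 8.954×10^-4 Ω
P = I²R = (308)² × 8.954×10^-4 = 84.9 W

84.9 W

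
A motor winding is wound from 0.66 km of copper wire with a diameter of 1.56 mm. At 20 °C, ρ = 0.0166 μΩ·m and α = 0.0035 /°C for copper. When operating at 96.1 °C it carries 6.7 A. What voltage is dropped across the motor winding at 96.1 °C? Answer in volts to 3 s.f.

ρ = 0.0166 μΩ·m = 1.66×10^-8 Ω·m
A = π(d/2)² = π(7.8000e-04 m)² = 1.911e-06 m²
R₍20₎ = ρL/A = (1.66×10^-8)(660)/(1.911e-06) = 5.732 Ω
R₍96.1₎ = R₍20₎(1 + αΔT) = 5.732 × (1 + 0.0035×76.1) = 7.259 Ω
V = IR = 6.7 × 7.259 = 48.6 V

48.6 V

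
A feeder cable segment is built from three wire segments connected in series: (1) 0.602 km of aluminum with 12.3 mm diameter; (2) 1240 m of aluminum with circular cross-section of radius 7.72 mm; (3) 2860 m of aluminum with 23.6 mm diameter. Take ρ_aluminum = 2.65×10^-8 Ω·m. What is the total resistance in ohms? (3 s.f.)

Seg 1: A = π(d/2)² = π(6.1500e-03 m)² = 1.188e-04 m²
R_1 = (2.65×10^-8)(602)/(1.188e-04) = 0.1343 Ω
Seg 2: A = πr² = π(7.7200e-03 m)² = 1.872e-04 m²
R_2 = (2.65×10^-8)(1240)/(1.872e-04) = 0.1755 Ω
Seg 3: A = π(d/2)² = π(1.1800e-02 m)² = 4.374e-04 m²
R_3 = (2.65×10^-8)(2860)/(4.374e-04) = 0.1733 Ω
R_total = R_1 + R_2 + R_3 = 0.483 Ω

0.483 Ω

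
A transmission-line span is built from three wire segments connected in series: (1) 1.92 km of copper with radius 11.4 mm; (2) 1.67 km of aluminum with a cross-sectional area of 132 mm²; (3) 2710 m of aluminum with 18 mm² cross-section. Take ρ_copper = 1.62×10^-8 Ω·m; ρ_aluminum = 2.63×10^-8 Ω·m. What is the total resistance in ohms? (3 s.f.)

4.37 Ω

Seg 1: A = πr² = π(1.1400e-02 m)² = 4.083e-04 m²
R_1 = (1.62×10^-8)(1920)/(4.083e-04) = 0.07618 Ω
Seg 2: A = 132 mm² = 1.320e-04 m²
R_2 = (2.63×10^-8)(1670)/(1.320e-04) = 0.3327 Ω
Seg 3: A = 18 mm² = 1.800e-05 m²
R_3 = (2.63×10^-8)(2710)/(1.800e-05) = 3.96 Ω
R_total = R_1 + R_2 + R_3 = 4.37 Ω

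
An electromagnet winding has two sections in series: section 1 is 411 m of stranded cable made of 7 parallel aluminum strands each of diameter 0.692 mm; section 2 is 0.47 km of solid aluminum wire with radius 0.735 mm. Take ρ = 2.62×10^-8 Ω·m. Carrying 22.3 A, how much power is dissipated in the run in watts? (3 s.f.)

Section 1: A_strand = π(3.4600e-04)² = 3.761e-07 m²; R₁ = ρL/(N·A_s) = (2.62×10^-8)(411)/(7×3.761e-07) = 4.09 Ω
Section 2: A = πr² = π(7.3500e-04 m)² = 1.697e-06 m²
R₂ = (2.62×10^-8)(470)/(1.697e-06) = 7.256 Ω
R = R₁ + R₂ = 11.35 Ω
P = I²R = (22.3)² × 11.35 = 5640 W

5640 W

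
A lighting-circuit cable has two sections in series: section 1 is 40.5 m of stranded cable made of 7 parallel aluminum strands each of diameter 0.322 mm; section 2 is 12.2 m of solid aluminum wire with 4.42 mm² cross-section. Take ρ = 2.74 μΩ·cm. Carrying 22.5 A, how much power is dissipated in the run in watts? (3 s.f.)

ρ = 2.74 μΩ·cm = 2.74×10^-8 Ω·m
Section 1: A_strand = π(1.6100e-04)² = 8.143e-08 m²; R₁ = ρL/(N·A_s) = (2.74×10^-8)(40.5)/(7×8.143e-08) = 1.947 Ω
Section 2: A = 4.42 mm² = 4.420e-06 m²
R₂ = (2.74×10^-8)(12.2)/(4.420e-06) = 0.07563 Ω
R = R₁ + R₂ = 2.022 Ω
P = I²R = (22.5)² × 2.022 = 1020 W

1020 W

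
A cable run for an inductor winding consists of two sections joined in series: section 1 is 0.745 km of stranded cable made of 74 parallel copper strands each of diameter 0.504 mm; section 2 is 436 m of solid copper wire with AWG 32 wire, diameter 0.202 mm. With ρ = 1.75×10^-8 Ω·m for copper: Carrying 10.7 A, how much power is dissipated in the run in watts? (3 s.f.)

Section 1: A_strand = π(2.5200e-04)² = 1.995e-07 m²; R₁ = ρL/(N·A_s) = (1.75×10^-8)(745)/(74×1.995e-07) = 0.8831 Ω
Section 2: A = π(0.202/2 mm)² = π(1.0100e-04 m)² = 3.205e-08 m²
R₂ = (1.75×10^-8)(436)/(3.205e-08) = 238.1 Ω
R = R₁ + R₂ = 239 Ω
P = I²R = (10.7)² × 239 = 27400 W

27400 W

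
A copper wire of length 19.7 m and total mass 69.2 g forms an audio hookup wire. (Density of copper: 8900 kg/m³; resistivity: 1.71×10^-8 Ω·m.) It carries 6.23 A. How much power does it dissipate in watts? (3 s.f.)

33.1 W

A = m/(density·L) = 0.0692/(8900×19.7) = 3.9468e-07 m²
R = ρL/A = (1.71×10^-8)(19.7)/(3.9468e-07) = 0.8535 Ω
P = I²R = (6.23)² × 0.8535 = 33.1 W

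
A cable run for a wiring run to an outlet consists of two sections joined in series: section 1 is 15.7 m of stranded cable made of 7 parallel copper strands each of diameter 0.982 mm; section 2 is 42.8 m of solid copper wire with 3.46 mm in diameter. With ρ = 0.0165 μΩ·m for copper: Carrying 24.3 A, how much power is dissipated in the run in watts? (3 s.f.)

73.2 W

ρ = 0.0165 μΩ·m = 1.65×10^-8 Ω·m
Section 1: A_strand = π(4.9100e-04)² = 7.574e-07 m²; R₁ = ρL/(N·A_s) = (1.65×10^-8)(15.7)/(7×7.574e-07) = 0.04886 Ω
Section 2: A = π(d/2)² = π(1.7300e-03 m)² = 9.402e-06 m²
R₂ = (1.65×10^-8)(42.8)/(9.402e-06) = 0.07511 Ω
R = R₁ + R₂ = 0.124 Ω
P = I²R = (24.3)² × 0.124 = 73.2 W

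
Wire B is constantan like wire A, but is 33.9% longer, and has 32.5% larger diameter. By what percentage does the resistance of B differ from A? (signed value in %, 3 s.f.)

R ∝ L/d², so R_B/R_A = (1 + 33.9/100) × (1 + 32.5/100)⁻²
= 1.339 × 0.5696 = 0.7627
(R_B − R_A)/R_A = 0.7627 − 1 = -23.7%

-23.7%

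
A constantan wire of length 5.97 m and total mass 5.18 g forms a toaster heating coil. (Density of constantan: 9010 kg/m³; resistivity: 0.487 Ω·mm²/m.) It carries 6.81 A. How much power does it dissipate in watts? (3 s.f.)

ρ = 0.487 Ω·mm²/m = 4.87×10^-7 Ω·m
A = m/(density·L) = 0.00518/(9010×5.97) = 9.6301e-08 m²
R = ρL/A = (4.87×10^-7)(5.97)/(9.6301e-08) = 30.19 Ω
P = I²R = (6.81)² × 30.19 = 1400 W

1400 W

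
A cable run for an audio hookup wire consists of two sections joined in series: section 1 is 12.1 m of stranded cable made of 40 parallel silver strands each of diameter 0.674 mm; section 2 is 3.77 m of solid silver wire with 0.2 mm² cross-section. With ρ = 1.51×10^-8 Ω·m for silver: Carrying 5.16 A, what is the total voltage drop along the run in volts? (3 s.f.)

1.53 V

Section 1: A_strand = π(3.3700e-04)² = 3.568e-07 m²; R₁ = ρL/(N·A_s) = (1.51×10^-8)(12.1)/(40×3.568e-07) = 0.0128 Ω
Section 2: A = 0.2 mm² = 2.000e-07 m²
R₂ = (1.51×10^-8)(3.77)/(2.000e-07) = 0.2846 Ω
R = R₁ + R₂ = 0.2974 Ω
V = IR = 5.16 × 0.2974 = 1.53 V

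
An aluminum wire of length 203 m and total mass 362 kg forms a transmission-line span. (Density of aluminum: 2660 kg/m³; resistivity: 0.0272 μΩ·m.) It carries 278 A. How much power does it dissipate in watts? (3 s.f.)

637 W

ρ = 0.0272 μΩ·m = 2.72×10^-8 Ω·m
A = m/(density·L) = 362/(2660×203) = 6.7040e-04 m²
R = ρL/A = (2.72×10^-8)(203)/(6.7040e-04) = 0.008236 Ω
P = I²R = (278)² × 0.008236 = 637 W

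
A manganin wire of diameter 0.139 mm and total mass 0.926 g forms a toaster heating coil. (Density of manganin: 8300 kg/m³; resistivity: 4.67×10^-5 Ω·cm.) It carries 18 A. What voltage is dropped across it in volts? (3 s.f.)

4070 V

ρ = 4.67×10^-5 Ω·cm = 4.67×10^-7 Ω·m
A = π(d/2)² = π(6.9500e-05 m)² = 1.5175e-08 m²
L = m/(density·A) = 9.260×10^-4/(8300×1.5175e-08) = 7.352 m
R = ρL/A = (4.67×10^-7)(7.352)/(1.5175e-08) = 226.3 Ω
V = IR = 18 × 226.3 = 4070 V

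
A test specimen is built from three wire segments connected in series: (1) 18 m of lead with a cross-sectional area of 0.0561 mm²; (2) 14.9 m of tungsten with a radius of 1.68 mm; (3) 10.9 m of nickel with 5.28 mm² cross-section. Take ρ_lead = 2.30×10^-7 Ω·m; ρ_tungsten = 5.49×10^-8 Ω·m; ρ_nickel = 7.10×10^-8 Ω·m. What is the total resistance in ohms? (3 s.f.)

Seg 1: A = 0.0561 mm² = 5.610e-08 m²
R_1 = (2.30×10^-7)(18)/(5.610e-08) = 73.8 Ω
Seg 2: A = πr² = π(1.6800e-03 m)² = 8.867e-06 m²
R_2 = (5.49×10^-8)(14.9)/(8.867e-06) = 0.09226 Ω
Seg 3: A = 5.28 mm² = 5.280e-06 m²
R_3 = (7.10×10^-8)(10.9)/(5.280e-06) = 0.1466 Ω
R_total = R_1 + R_2 + R_3 = 74.0 Ω

74.0 Ω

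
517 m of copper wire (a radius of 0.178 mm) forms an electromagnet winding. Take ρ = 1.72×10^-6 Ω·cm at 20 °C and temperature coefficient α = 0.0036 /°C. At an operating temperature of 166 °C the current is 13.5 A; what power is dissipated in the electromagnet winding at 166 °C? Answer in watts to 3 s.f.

ρ = 1.72×10^-6 Ω·cm = 1.72×10^-8 Ω·m
A = πr² = π(1.7800e-04 m)² = 9.954e-08 m²
R₍20₎ = ρL/A = (1.72×10^-8)(517)/(9.954e-08) = 89.34 Ω
R₍166₎ = R₍20₎(1 + αΔT) = 89.34 × (1 + 0.0036×146) = 136.3 Ω
P = I²R = (13.5)² × 136.3 = 24800 W

24800 W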